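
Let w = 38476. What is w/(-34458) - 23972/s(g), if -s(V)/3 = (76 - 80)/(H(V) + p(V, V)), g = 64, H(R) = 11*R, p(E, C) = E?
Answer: -26432888870/17229 ≈ -1.5342e+6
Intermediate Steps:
s(V) = 1/V (s(V) = -3*(76 - 80)/(11*V + V) = -(-12)/(12*V) = -(-12)*1/(12*V) = -(-1)/V = 1/V)
w/(-34458) - 23972/s(g) = 38476/(-34458) - 23972/(1/64) = 38476*(-1/34458) - 23972/1/64 = -19238/17229 - 23972*64 = -19238/17229 - 1534208 = -26432888870/17229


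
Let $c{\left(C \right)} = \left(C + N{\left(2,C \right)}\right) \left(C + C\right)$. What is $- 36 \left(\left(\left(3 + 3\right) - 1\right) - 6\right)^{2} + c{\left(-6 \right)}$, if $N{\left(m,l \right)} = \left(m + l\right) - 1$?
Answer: $96$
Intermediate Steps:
$N{\left(m,l \right)} = -1 + l + m$ ($N{\left(m,l \right)} = \left(l + m\right) - 1 = -1 + l + m$)
$c{\left(C \right)} = 2 C \left(1 + 2 C\right)$ ($c{\left(C \right)} = \left(C + \left(-1 + C + 2\right)\right) \left(C + C\right) = \left(C + \left(1 + C\right)\right) 2 C = \left(1 + 2 C\right) 2 C = 2 C \left(1 + 2 C\right)$)
$- 36 \left(\left(\left(3 + 3\right) - 1\right) - 6\right)^{2} + c{\left(-6 \right)} = - 36 \left(\left(\left(3 + 3\right) - 1\right) - 6\right)^{2} + 2 \left(-6\right) \left(1 + 2 \left(-6\right)\right) = - 36 \left(\left(6 - 1\right) - 6\right)^{2} + 2 \left(-6\right) \left(1 - 12\right) = - 36 \left(5 - 6\right)^{2} + 2 \left(-6\right) \left(-11\right) = - 36 \left(-1\right)^{2} + 132 = \left(-36\right) 1 + 132 = -36 + 132 = 96$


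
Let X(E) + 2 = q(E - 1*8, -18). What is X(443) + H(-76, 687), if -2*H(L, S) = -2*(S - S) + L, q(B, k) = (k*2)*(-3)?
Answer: 144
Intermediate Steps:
q(B, k) = -6*k (q(B, k) = (2*k)*(-3) = -6*k)
X(E) = 106 (X(E) = -2 - 6*(-18) = -2 + 108 = 106)
H(L, S) = -L/2 (H(L, S) = -(-2*(S - S) + L)/2 = -(-2*0 + L)/2 = -(0 + L)/2 = -L/2)
X(443) + H(-76, 687) = 106 - ½*(-76) = 106 + 38 = 144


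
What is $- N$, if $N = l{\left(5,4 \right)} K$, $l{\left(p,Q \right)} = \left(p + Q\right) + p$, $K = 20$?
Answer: $-280$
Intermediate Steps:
$l{\left(p,Q \right)} = Q + 2 p$ ($l{\left(p,Q \right)} = \left(Q + p\right) + p = Q + 2 p$)
$N = 280$ ($N = \left(4 + 2 \cdot 5\right) 20 = \left(4 + 10\right) 20 = 14 \cdot 20 = 280$)
$- N = \left(-1\right) 280 = -280$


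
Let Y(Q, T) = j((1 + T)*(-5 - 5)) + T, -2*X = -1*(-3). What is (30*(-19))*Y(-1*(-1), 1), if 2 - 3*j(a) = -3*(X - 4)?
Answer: 2185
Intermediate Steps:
X = -3/2 (X = -(-1)*(-3)/2 = -½*3 = -3/2 ≈ -1.5000)
j(a) = -29/6 (j(a) = ⅔ - (-1)*(-3/2 - 4) = ⅔ - (-1)*(-11)/2 = ⅔ - ⅓*33/2 = ⅔ - 11/2 = -29/6)
Y(Q, T) = -29/6 + T
(30*(-19))*Y(-1*(-1), 1) = (30*(-19))*(-29/6 + 1) = -570*(-23/6) = 2185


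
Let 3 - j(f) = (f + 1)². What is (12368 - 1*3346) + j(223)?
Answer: -41151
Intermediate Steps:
j(f) = 3 - (1 + f)² (j(f) = 3 - (f + 1)² = 3 - (1 + f)²)
(12368 - 1*3346) + j(223) = (12368 - 1*3346) + (3 - (1 + 223)²) = (12368 - 3346) + (3 - 1*224²) = 9022 + (3 - 1*50176) = 9022 + (3 - 50176) = 9022 - 50173 = -41151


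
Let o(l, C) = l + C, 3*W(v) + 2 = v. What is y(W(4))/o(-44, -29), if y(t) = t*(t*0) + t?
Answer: -2/219 ≈ -0.0091324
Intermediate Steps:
W(v) = -2/3 + v/3
y(t) = t (y(t) = t*0 + t = 0 + t = t)
o(l, C) = C + l
y(W(4))/o(-44, -29) = (-2/3 + (1/3)*4)/(-29 - 44) = (-2/3 + 4/3)/(-73) = (2/3)*(-1/73) = -2/219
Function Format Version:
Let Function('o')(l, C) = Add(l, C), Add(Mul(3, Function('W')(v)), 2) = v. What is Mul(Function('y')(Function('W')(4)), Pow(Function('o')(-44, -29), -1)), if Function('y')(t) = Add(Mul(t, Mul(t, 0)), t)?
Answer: Rational(-2, 219) ≈ -0.0091324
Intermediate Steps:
Function('W')(v) = Add(Rational(-2, 3), Mul(Rational(1, 3), v))
Function('y')(t) = t (Function('y')(t) = Add(Mul(t, 0), t) = Add(0, t) = t)
Function('o')(l, C) = Add(C, l)
Mul(Function('y')(Function('W')(4)), Pow(Function('o')(-44, -29), -1)) = Mul(Add(Rational(-2, 3), Mul(Rational(1, 3), 4)), Pow(Add(-29, -44), -1)) = Mul(Add(Rational(-2, 3), Rational(4, 3)), Pow(-73, -1)) = Mul(Rational(2, 3), Rational(-1, 73)) = Rational(-2, 219)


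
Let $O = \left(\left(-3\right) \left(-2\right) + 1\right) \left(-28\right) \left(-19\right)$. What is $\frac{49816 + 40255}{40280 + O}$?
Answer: $\frac{90071}{44004} \approx 2.0469$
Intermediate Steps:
$O = 3724$ ($O = \left(6 + 1\right) \left(-28\right) \left(-19\right) = 7 \left(-28\right) \left(-19\right) = \left(-196\right) \left(-19\right) = 3724$)
$\frac{49816 + 40255}{40280 + O} = \frac{49816 + 40255}{40280 + 3724} = \frac{90071}{44004}$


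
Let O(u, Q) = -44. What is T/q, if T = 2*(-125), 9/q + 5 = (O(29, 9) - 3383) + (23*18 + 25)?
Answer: 748250/9 ≈ 83139.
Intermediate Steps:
q = -9/2993 (q = 9/(-5 + ((-44 - 3383) + (23*18 + 25))) = 9/(-5 + (-3427 + (414 + 25))) = 9/(-5 + (-3427 + 439)) = 9/(-5 - 2988) = 9/(-2993) = 9*(-1/2993) = -9/2993 ≈ -0.0030070)
T = -250
T/q = -250/(-9/2993) = -250*(-2993/9) = 748250/9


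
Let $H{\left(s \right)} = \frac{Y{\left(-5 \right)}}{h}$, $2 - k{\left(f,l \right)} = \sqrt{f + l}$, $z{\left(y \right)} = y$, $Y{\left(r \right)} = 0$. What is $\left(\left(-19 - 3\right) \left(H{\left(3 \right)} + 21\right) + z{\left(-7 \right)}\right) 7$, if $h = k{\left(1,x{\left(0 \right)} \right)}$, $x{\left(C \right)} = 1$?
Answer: $-3283$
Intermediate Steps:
$k{\left(f,l \right)} = 2 - \sqrt{f + l}$
$h = 2 - \sqrt{2}$ ($h = 2 - \sqrt{1 + 1} = 2 - \sqrt{2} \approx 0.58579$)
$H{\left(s \right)} = 0$ ($H{\left(s \right)} = \frac{0}{2 - \sqrt{2}} = 0$)
$\left(\left(-19 - 3\right) \left(H{\left(3 \right)} + 21\right) + z{\left(-7 \right)}\right) 7 = \left(\left(-19 - 3\right) \left(0 + 21\right) - 7\right) 7 = \left(\left(-22\right) 21 - 7\right) 7 = \left(-462 - 7\right) 7 = \left(-469\right) 7 = -3283$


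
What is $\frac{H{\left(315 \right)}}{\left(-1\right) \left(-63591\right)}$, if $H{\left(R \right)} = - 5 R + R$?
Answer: $- \frac{420}{21197} \approx -0.019814$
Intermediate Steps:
$H{\left(R \right)} = - 4 R$
$\frac{H{\left(315 \right)}}{\left(-1\right) \left(-63591\right)} = \frac{\left(-4\right) 315}{\left(-1\right) \left(-63591\right)} = - \frac{1260}{63591} = \left(-1260\right) \frac{1}{63591} = - \frac{420}{21197}$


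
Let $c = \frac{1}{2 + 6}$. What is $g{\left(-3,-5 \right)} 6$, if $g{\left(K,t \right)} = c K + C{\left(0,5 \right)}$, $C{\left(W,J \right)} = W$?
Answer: $- \frac{9}{4} \approx -2.25$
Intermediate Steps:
$c = \frac{1}{8} \approx 0.125$
$g{\left(K,t \right)} = \frac{K}{8}$ ($g{\left(K,t \right)} = \frac{K}{8} + 0 = \frac{K}{8}$)
$g{\left(-3,-5 \right)} 6 = \frac{1}{8} \left(-3\right) 6 = \left(- \frac{3}{8}\right) 6 = - \frac{9}{4}$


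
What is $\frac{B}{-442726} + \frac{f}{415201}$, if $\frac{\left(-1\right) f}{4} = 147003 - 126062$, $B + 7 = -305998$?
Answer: $\frac{89969081341}{183820277926} \approx 0.48944$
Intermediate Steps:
$B = -306005$ ($B = -7 - 305998 = -306005$)
$f = -83764$ ($f = - 4 \left(147003 - 126062\right) = \left(-4\right) 20941 = -83764$)
$\frac{B}{-442726} + \frac{f}{415201} = - \frac{306005}{-442726} - \frac{83764}{415201} = \left(-306005\right) \left(- \frac{1}{442726}\right) - \frac{83764}{415201} = \frac{306005}{442726} - \frac{83764}{415201} = \frac{89969081341}{183820277926}$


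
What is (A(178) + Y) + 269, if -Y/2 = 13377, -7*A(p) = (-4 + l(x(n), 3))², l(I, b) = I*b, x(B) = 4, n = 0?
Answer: -185459/7 ≈ -26494.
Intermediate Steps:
A(p) = -64/7 (A(p) = -(-4 + 4*3)²/7 = -(-4 + 12)²/7 = -⅐*8² = -⅐*64 = -64/7)
Y = -26754 (Y = -2*13377 = -26754)
(A(178) + Y) + 269 = (-64/7 - 26754) + 269 = -187342/7 + 269 = -185459/7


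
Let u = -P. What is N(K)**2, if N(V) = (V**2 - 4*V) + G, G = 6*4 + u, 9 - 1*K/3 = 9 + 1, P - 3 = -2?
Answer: 1936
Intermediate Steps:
P = 1 (P = 3 - 2 = 1)
K = -3 (K = 27 - 3*(9 + 1) = 27 - 3*10 = 27 - 30 = -3)
u = -1 (u = -1*1 = -1)
G = 23 (G = 6*4 - 1 = 24 - 1 = 23)
N(V) = 23 + V**2 - 4*V (N(V) = (V**2 - 4*V) + 23 = 23 + V**2 - 4*V)
N(K)**2 = (23 + (-3)**2 - 4*(-3))**2 = (23 + 9 + 12)**2 = 44**2 = 1936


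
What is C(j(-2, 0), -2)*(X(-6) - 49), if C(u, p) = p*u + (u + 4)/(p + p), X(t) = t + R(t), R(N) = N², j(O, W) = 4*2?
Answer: 361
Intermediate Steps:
j(O, W) = 8
X(t) = t + t²
C(u, p) = p*u + (4 + u)/(2*p) (C(u, p) = p*u + (4 + u)/((2*p)) = p*u + (4 + u)*(1/(2*p)) = p*u + (4 + u)/(2*p))
C(j(-2, 0), -2)*(X(-6) - 49) = ((2 + (½)*8 + 8*(-2)²)/(-2))*(-6*(1 - 6) - 49) = (-(2 + 4 + 8*4)/2)*(-6*(-5) - 49) = (-(2 + 4 + 32)/2)*(30 - 49) = -½*38*(-19) = -19*(-19) = 361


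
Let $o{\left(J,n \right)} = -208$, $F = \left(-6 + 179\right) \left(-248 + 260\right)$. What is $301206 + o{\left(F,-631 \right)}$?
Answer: $300998$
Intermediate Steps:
$F = 2076$ ($F = 173 \cdot 12 = 2076$)
$301206 + o{\left(F,-631 \right)} = 301206 - 208 = 300998$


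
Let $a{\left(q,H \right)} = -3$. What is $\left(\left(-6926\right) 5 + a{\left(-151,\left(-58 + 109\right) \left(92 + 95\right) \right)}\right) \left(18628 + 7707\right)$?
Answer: $-912060055$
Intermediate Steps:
$\left(\left(-6926\right) 5 + a{\left(-151,\left(-58 + 109\right) \left(92 + 95\right) \right)}\right) \left(18628 + 7707\right) = \left(\left(-6926\right) 5 - 3\right) \left(18628 + 7707\right) = \left(-34630 - 3\right) 26335 = \left(-34633\right) 26335 = -912060055$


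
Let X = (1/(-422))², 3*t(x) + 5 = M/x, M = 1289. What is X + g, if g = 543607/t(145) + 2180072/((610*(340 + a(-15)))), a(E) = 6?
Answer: 92585845998526247/220820153110 ≈ 4.1928e+5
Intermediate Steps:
t(x) = -5/3 + 1289/(3*x) (t(x) = -5/3 + (1289/x)/3 = -5/3 + 1289/(3*x))
X = 1/178084 (X = (-1/422)² = 1/178084 ≈ 5.6153e-6)
g = 4159198849859/9919820 (g = 543607/(((⅓)*(1289 - 5*145)/145)) + 2180072/((610*(340 + 6))) = 543607/(((⅓)*(1/145)*(1289 - 725))) + 2180072/((610*346)) = 543607/(((⅓)*(1/145)*564)) + 2180072/211060 = 543607/(188/145) + 2180072*(1/211060) = 543607*(145/188) + 545018/52765 = 78823015/188 + 545018/52765 = 4159198849859/9919820 ≈ 4.1928e+5)
X + g = 1/178084 + 4159198849859/9919820 = 92585845998526247/220820153110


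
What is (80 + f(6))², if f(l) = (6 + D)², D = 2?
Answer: 20736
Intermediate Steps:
f(l) = 64 (f(l) = (6 + 2)² = 8² = 64)
(80 + f(6))² = (80 + 64)² = 144² = 20736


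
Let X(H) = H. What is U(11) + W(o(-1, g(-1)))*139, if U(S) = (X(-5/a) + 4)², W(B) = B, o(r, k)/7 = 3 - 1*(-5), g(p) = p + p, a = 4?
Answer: 124665/16 ≈ 7791.6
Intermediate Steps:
g(p) = 2*p
o(r, k) = 56 (o(r, k) = 7*(3 - 1*(-5)) = 7*(3 + 5) = 7*8 = 56)
U(S) = 121/16 (U(S) = (-5/4 + 4)² = (11/4)² = 121/16)
U(11) + W(o(-1, g(-1)))*139 = 121/16 + 56*139 = 121/16 + 7784 = 124665/16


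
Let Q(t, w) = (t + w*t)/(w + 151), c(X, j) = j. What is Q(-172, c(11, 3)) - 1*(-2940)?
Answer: 226036/77 ≈ 2935.5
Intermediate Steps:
Q(t, w) = (t + t*w)/(151 + w)
Q(-172, c(11, 3)) - 1*(-2940) = -172*(1 + 3)/(151 + 3) - 1*(-2940) = -172*4/154 + 2940 = -172*1/154*4 + 2940 = -344/77 + 2940 = 226036/77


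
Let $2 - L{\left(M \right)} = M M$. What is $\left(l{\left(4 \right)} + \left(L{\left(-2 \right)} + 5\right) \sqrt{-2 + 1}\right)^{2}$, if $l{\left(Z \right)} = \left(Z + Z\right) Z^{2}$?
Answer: $16375 + 768 i \approx 16375.0 + 768.0 i$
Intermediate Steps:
$L{\left(M \right)} = 2 - M^{2}$ ($L{\left(M \right)} = 2 - M M = 2 - M^{2}$)
$l{\left(Z \right)} = 2 Z^{3}$ ($l{\left(Z \right)} = 2 Z Z^{2} = 2 Z^{3}$)
$\left(l{\left(4 \right)} + \left(L{\left(-2 \right)} + 5\right) \sqrt{-2 + 1}\right)^{2} = \left(2 \cdot 4^{3} + \left(\left(2 - \left(-2\right)^{2}\right) + 5\right) \sqrt{-2 + 1}\right)^{2} = \left(2 \cdot 64 + \left(\left(2 - 4\right) + 5\right) \sqrt{-1}\right)^{2} = \left(128 + \left(\left(2 - 4\right) + 5\right) i\right)^{2} = \left(128 + \left(-2 + 5\right) i\right)^{2} = \left(128 + 3 i\right)^{2}$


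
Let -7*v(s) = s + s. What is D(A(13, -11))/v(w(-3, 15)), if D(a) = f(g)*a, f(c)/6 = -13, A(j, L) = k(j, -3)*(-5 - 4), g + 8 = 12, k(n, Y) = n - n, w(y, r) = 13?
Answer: 0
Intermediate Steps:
k(n, Y) = 0
v(s) = -2*s/7 (v(s) = -(s + s)/7 = -2*s/7)
g = 4 (g = -8 + 12 = 4)
A(j, L) = 0 (A(j, L) = 0*(-5 - 4) = 0*(-9) = 0)
f(c) = -78 (f(c) = 6*(-13) = -78)
D(a) = -78*a
D(A(13, -11))/v(w(-3, 15)) = (-78*0)/((-2/7*13)) = 0/(-26/7) = 0*(-7/26) = 0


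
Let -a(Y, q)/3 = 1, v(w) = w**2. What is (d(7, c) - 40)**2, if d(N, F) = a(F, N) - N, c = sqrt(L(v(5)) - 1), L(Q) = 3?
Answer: 2500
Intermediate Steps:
a(Y, q) = -3 (a(Y, q) = -3*1 = -3)
c = sqrt(2) (c = sqrt(3 - 1) = sqrt(2) ≈ 1.4142)
d(N, F) = -3 - N
(d(7, c) - 40)**2 = ((-3 - 1*7) - 40)**2 = ((-3 - 7) - 40)**2 = (-10 - 40)**2 = (-50)**2 = 2500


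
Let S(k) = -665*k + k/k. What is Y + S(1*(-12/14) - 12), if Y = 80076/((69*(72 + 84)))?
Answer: 7676920/897 ≈ 8558.4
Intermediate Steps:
S(k) = 1 - 665*k (S(k) = -665*k + 1 = 1 - 665*k)
Y = 6673/897 (Y = 80076/((69*156)) = 80076/10764 = 80076*(1/10764) = 6673/897 ≈ 7.4392)
Y + S(1*(-12/14) - 12) = 6673/897 + (1 - 665*(1*(-12/14) - 12)) = 6673/897 + (1 - 665*(1*(-12*1/14) - 12)) = 6673/897 + (1 - 665*(1*(-6/7) - 12)) = 6673/897 + (1 - 665*(-6/7 - 12)) = 6673/897 + (1 - 665*(-90/7)) = 6673/897 + (1 + 8550) = 6673/897 + 8551 = 7676920/897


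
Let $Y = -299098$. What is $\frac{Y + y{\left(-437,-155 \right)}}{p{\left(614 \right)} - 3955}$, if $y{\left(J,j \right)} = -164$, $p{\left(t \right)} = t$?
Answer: $\frac{299262}{3341} \approx 89.573$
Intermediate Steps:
$\frac{Y + y{\left(-437,-155 \right)}}{p{\left(614 \right)} - 3955} = \frac{-299098 - 164}{614 - 3955} = - \frac{299262}{-3341} = \left(-299262\right) \left(- \frac{1}{3341}\right) = \frac{299262}{3341}$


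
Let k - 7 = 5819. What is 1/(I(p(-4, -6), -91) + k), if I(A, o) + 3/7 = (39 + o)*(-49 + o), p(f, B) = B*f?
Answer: 7/91739 ≈ 7.6303e-5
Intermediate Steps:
k = 5826 (k = 7 + 5819 = 5826)
I(A, o) = -3/7 + (-49 + o)*(39 + o) (I(A, o) = -3/7 + (39 + o)*(-49 + o) = -3/7 + (-49 + o)*(39 + o))
1/(I(p(-4, -6), -91) + k) = 1/((-13380/7 + (-91)² - 10*(-91)) + 5826) = 1/((-13380/7 + 8281 + 910) + 5826) = 1/(50957/7 + 5826) = 1/(91739/7) = 7/91739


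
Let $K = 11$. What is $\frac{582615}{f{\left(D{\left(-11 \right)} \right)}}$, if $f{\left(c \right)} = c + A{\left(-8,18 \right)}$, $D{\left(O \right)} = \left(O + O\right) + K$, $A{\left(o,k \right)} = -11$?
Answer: $- \frac{52965}{2} \approx -26483.0$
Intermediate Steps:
$D{\left(O \right)} = 11 + 2 O$ ($D{\left(O \right)} = \left(O + O\right) + 11 = 2 O + 11 = 11 + 2 O$)
$f{\left(c \right)} = -11 + c$ ($f{\left(c \right)} = c - 11 = -11 + c$)
$\frac{582615}{f{\left(D{\left(-11 \right)} \right)}} = \frac{582615}{-11 + \left(11 + 2 \left(-11\right)\right)} = \frac{582615}{-11 + \left(11 - 22\right)} = \frac{582615}{-11 - 11} = \frac{582615}{-22} = 582615 \left(- \frac{1}{22}\right) = - \frac{52965}{2}$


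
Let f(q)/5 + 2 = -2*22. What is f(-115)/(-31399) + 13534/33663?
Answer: 432696556/1056984537 ≈ 0.40937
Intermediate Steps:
f(q) = -230 (f(q) = -10 + 5*(-2*22) = -10 + 5*(-44) = -10 - 220 = -230)
f(-115)/(-31399) + 13534/33663 = -230/(-31399) + 13534/33663 = -230*(-1/31399) + 13534*(1/33663) = 230/31399 + 13534/33663 = 432696556/1056984537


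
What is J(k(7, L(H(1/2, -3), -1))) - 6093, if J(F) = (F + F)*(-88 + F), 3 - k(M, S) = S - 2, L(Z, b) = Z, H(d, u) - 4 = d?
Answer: -12361/2 ≈ -6180.5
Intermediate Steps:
H(d, u) = 4 + d
k(M, S) = 5 - S (k(M, S) = 3 - (S - 2) = 3 - (-2 + S) = 3 + (2 - S) = 5 - S)
J(F) = 2*F*(-88 + F) (J(F) = (2*F)*(-88 + F) = 2*F*(-88 + F))
J(k(7, L(H(1/2, -3), -1))) - 6093 = 2*(5 - (4 + 1/2))*(-88 + (5 - (4 + 1/2))) - 6093 = 2*(5 - 1*9/2)*(-88 + (5 - 1*9/2)) - 6093 = 2*(5 - 9/2)*(-88 + (5 - 9/2)) - 6093 = 2*(1/2)*(-88 + 1/2) - 6093 = 2*(1/2)*(-175/2) - 6093 = -175/2 - 6093 = -12361/2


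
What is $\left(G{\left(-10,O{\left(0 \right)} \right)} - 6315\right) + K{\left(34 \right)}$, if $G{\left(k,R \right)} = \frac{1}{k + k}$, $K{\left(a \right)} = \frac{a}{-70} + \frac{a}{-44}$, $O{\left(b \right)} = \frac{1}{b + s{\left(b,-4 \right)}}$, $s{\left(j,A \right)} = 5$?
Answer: $- \frac{1945423}{308} \approx -6316.3$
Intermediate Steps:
$O{\left(b \right)} = \frac{1}{5 + b}$ ($O{\left(b \right)} = \frac{1}{b + 5} = \frac{1}{5 + b}$)
$K{\left(a \right)} = - \frac{57 a}{1540}$ ($K{\left(a \right)} = a \left(- \frac{1}{70}\right) + a \left(- \frac{1}{44}\right) = - \frac{a}{70} - \frac{a}{44} = - \frac{57 a}{1540}$)
$G{\left(k,R \right)} = \frac{1}{2 k}$
$\left(G{\left(-10,O{\left(0 \right)} \right)} - 6315\right) + K{\left(34 \right)} = \left(\frac{1}{2 \left(-10\right)} - 6315\right) - \frac{969}{770} = \left(\frac{1}{2} \left(- \frac{1}{10}\right) - 6315\right) - \frac{969}{770} = \left(- \frac{1}{20} - 6315\right) - \frac{969}{770} = - \frac{126301}{20} - \frac{969}{770} = - \frac{1945423}{308}$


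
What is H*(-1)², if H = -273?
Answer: -273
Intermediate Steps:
H*(-1)² = -273*(-1)² = -273*1 = -273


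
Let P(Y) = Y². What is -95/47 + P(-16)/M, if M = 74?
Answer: 2501/1739 ≈ 1.4382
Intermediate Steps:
-95/47 + P(-16)/M = -95/47 + (-16)²/74 = -95*1/47 + 256*(1/74) = -95/47 + 128/37 = 2501/1739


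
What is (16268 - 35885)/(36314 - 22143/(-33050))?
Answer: -648341850/1200199843 ≈ -0.54019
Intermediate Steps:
(16268 - 35885)/(36314 - 22143/(-33050)) = -19617/(36314 - 22143*(-1/33050)) = -19617/(36314 + 22143/33050) = -19617/1200199843/33050 = -19617*33050/1200199843 = -648341850/1200199843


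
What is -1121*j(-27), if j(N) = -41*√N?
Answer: 137883*I*√3 ≈ 2.3882e+5*I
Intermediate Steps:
j(N) = -41*√N
-1121*j(-27) = -(-45961)*√(-27) = -(-45961)*3*I*√3 = -(-137883)*I*√3 = 137883*I*√3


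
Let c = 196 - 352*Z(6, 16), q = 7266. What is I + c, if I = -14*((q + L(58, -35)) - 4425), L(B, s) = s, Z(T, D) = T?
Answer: -41200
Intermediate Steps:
c = -1916 (c = 196 - 352*6 = 196 - 2112 = -1916)
I = -39284 (I = -14*((7266 - 35) - 4425) = -14*(7231 - 4425) = -14*2806 = -39284)
I + c = -39284 - 1916 = -41200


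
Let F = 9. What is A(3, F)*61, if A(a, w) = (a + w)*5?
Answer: 3660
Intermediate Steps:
A(a, w) = 5*a + 5*w
A(3, F)*61 = (5*3 + 5*9)*61 = (15 + 45)*61 = 60*61 = 3660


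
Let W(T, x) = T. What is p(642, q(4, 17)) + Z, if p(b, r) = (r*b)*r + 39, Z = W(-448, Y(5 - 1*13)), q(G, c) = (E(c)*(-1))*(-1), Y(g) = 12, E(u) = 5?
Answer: 15641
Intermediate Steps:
q(G, c) = 5 (q(G, c) = (5*(-1))*(-1) = -5*(-1) = 5)
Z = -448
p(b, r) = 39 + b*r² (p(b, r) = (b*r)*r + 39 = b*r² + 39 = 39 + b*r²)
p(642, q(4, 17)) + Z = (39 + 642*5²) - 448 = (39 + 642*25) - 448 = (39 + 16050) - 448 = 16089 - 448 = 15641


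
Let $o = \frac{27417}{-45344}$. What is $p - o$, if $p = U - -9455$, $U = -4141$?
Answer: $\frac{18537341}{3488} \approx 5314.6$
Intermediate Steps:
$p = 5314$ ($p = -4141 - -9455 = -4141 + 9455 = 5314$)
$o = - \frac{2109}{3488}$ ($o = 27417 \left(- \frac{1}{45344}\right) = - \frac{2109}{3488} \approx -0.60464$)
$p - o = 5314 - - \frac{2109}{3488} = 5314 + \frac{2109}{3488} = \frac{18537341}{3488}$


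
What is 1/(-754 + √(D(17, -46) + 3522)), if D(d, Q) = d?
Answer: -754/564977 - √3539/564977 ≈ -0.0014399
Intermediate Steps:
1/(-754 + √(D(17, -46) + 3522)) = 1/(-754 + √(17 + 3522)) = 1/(-754 + √3539)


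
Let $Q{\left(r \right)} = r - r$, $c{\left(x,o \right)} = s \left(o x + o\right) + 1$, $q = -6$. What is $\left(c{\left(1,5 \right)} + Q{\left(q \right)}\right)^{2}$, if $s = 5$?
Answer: $2601$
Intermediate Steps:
$c{\left(x,o \right)} = 1 + 5 o + 5 o x$ ($c{\left(x,o \right)} = 5 \left(o x + o\right) + 1 = 5 \left(o + o x\right) + 1 = \left(5 o + 5 o x\right) + 1 = 1 + 5 o + 5 o x$)
$Q{\left(r \right)} = 0$
$\left(c{\left(1,5 \right)} + Q{\left(q \right)}\right)^{2} = \left(\left(1 + 5 \cdot 5 + 5 \cdot 5 \cdot 1\right) + 0\right)^{2} = \left(\left(1 + 25 + 25\right) + 0\right)^{2} = \left(51 + 0\right)^{2} = 51^{2} = 2601$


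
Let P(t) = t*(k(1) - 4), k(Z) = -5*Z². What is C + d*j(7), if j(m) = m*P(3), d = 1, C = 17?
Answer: -172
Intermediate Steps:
P(t) = -9*t (P(t) = t*(-5*1² - 4) = t*(-5*1 - 4) = t*(-5 - 4) = t*(-9) = -9*t)
j(m) = -27*m (j(m) = m*(-9*3) = m*(-27) = -27*m)
C + d*j(7) = 17 + 1*(-27*7) = 17 + 1*(-189) = 17 - 189 = -172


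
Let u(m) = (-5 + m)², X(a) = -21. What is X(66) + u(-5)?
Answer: 79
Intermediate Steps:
X(66) + u(-5) = -21 + (-5 - 5)² = -21 + (-10)² = -21 + 100 = 79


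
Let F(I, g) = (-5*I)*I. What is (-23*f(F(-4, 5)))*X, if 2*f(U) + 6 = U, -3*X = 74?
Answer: -73186/3 ≈ -24395.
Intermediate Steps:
F(I, g) = -5*I²
X = -74/3 (X = -⅓*74 = -74/3 ≈ -24.667)
f(U) = -3 + U/2
(-23*f(F(-4, 5)))*X = -23*(-3 + (-5*(-4)²)/2)*(-74/3) = -23*(-3 + (-5*16)/2)*(-74/3) = -23*(-3 + (½)*(-80))*(-74/3) = -23*(-3 - 40)*(-74/3) = -23*(-43)*(-74/3) = 989*(-74/3) = -73186/3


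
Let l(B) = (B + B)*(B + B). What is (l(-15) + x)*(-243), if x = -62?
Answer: -203634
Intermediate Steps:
l(B) = 4*B² (l(B) = (2*B)*(2*B) = 4*B²)
(l(-15) + x)*(-243) = (4*(-15)² - 62)*(-243) = (4*225 - 62)*(-243) = (900 - 62)*(-243) = 838*(-243) = -203634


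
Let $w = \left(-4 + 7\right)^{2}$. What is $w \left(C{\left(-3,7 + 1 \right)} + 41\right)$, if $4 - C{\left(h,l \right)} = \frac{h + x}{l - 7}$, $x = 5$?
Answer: $387$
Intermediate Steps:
$w = 9$ ($w = 3^{2} = 9$)
$C{\left(h,l \right)} = 4 - \frac{5 + h}{-7 + l}$ ($C{\left(h,l \right)} = 4 - \frac{h + 5}{l - 7} = 4 - \frac{5 + h}{-7 + l}$)
$w \left(C{\left(-3,7 + 1 \right)} + 41\right) = 9 \left(\frac{-33 - -3 + 4 \left(7 + 1\right)}{-7 + \left(7 + 1\right)} + 41\right) = 9 \left(\frac{-33 + 3 + 4 \cdot 8}{-7 + 8} + 41\right) = 9 \left(\frac{-33 + 3 + 32}{1} + 41\right) = 9 \left(1 \cdot 2 + 41\right) = 9 \left(2 + 41\right) = 9 \cdot 43 = 387$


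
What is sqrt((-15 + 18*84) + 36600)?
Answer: 3*sqrt(4233) ≈ 195.18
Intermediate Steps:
sqrt((-15 + 18*84) + 36600) = sqrt((-15 + 1512) + 36600) = sqrt(1497 + 36600) = sqrt(38097) = 3*sqrt(4233)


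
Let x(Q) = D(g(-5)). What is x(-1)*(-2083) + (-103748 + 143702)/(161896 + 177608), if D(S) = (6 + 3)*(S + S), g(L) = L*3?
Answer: 31823414099/56584 ≈ 5.6241e+5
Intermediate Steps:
g(L) = 3*L
D(S) = 18*S (D(S) = 9*(2*S) = 18*S)
x(Q) = -270 (x(Q) = 18*(3*(-5)) = 18*(-15) = -270)
x(-1)*(-2083) + (-103748 + 143702)/(161896 + 177608) = -270*(-2083) + (-103748 + 143702)/(161896 + 177608) = 562410 + 39954/339504 = 562410 + 39954*(1/339504) = 562410 + 6659/56584 = 31823414099/56584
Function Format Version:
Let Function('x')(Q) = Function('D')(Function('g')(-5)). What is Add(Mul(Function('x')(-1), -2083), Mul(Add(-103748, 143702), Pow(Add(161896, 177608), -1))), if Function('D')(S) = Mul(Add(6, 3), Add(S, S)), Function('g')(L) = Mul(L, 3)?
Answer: Rational(31823414099, 56584) ≈ 5.6241e+5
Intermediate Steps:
Function('g')(L) = Mul(3, L)
Function('D')(S) = Mul(18, S) (Function('D')(S) = Mul(9, Mul(2, S)) = Mul(18, S))
Function('x')(Q) = -270 (Function('x')(Q) = Mul(18, Mul(3, -5)) = Mul(18, -15) = -270)
Add(Mul(Function('x')(-1), -2083), Mul(Add(-103748, 143702), Pow(Add(161896, 177608), -1))) = Add(Mul(-270, -2083), Mul(Add(-103748, 143702), Pow(Add(161896, 177608), -1))) = Add(562410, Mul(39954, Pow(339504, -1))) = Add(562410, Mul(39954, Rational(1, 339504))) = Add(562410, Rational(6659, 56584)) = Rational(31823414099, 56584)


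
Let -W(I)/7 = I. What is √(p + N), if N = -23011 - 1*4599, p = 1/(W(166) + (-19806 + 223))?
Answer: I*√1320233584555/6915 ≈ 166.16*I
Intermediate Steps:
W(I) = -7*I
p = -1/20745 (p = 1/(-7*166 + (-19806 + 223)) = 1/(-1162 - 19583) = 1/(-20745) = -1/20745 ≈ -4.8204e-5)
N = -27610 (N = -23011 - 4599 = -27610)
√(p + N) = √(-1/20745 - 27610) = √(-572769451/20745) = I*√1320233584555/6915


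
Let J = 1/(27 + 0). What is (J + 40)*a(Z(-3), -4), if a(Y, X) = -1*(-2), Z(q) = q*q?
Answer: 2162/27 ≈ 80.074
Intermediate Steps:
Z(q) = q²
J = 1/27 ≈ 0.037037
a(Y, X) = 2
(J + 40)*a(Z(-3), -4) = (1/27 + 40)*2 = (1081/27)*2 = 2162/27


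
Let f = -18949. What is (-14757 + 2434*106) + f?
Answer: 224298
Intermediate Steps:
(-14757 + 2434*106) + f = (-14757 + 2434*106) - 18949 = (-14757 + 258004) - 18949 = 243247 - 18949 = 224298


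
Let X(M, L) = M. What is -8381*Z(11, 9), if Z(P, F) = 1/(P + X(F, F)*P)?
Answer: -8381/110 ≈ -76.191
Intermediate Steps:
Z(P, F) = 1/(P + F*P)
-8381*Z(11, 9) = -8381/(11*(1 + 9)) = -8381/(11*10) = -8381*1/110 = -8381/110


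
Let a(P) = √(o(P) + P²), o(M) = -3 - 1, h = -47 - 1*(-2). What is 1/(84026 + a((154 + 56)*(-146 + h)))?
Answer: 42013/2725778290 - 2*√25137689/1362889145 ≈ 8.0557e-6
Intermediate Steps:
h = -45 (h = -47 + 2 = -45)
o(M) = -4
a(P) = √(-4 + P²)
1/(84026 + a((154 + 56)*(-146 + h))) = 1/(84026 + √(-4 + ((154 + 56)*(-146 - 45))²)) = 1/(84026 + √(-4 + (210*(-191))²)) = 1/(84026 + √(-4 + (-40110)²)) = 1/(84026 + √(-4 + 1608812100)) = 1/(84026 + √1608812096) = 1/(84026 + 8*√25137689)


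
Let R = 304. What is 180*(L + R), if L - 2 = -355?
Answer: -8820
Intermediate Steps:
L = -353 (L = 2 - 355 = -353)
180*(L + R) = 180*(-353 + 304) = 180*(-49) = -8820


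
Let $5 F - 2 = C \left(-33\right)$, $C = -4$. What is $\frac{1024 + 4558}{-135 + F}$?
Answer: $- \frac{27910}{541} \approx -51.59$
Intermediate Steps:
$F = \frac{134}{5}$ ($F = \frac{2}{5} + \frac{\left(-4\right) \left(-33\right)}{5} = \frac{2}{5} + \frac{1}{5} \cdot 132 = \frac{2}{5} + \frac{132}{5} = \frac{134}{5} \approx 26.8$)
$\frac{1024 + 4558}{-135 + F} = \frac{1024 + 4558}{-135 + \frac{134}{5}} = \frac{5582}{- \frac{541}{5}} = 5582 \left(- \frac{5}{541}\right) = - \frac{27910}{541}$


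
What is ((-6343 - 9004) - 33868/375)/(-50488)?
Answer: 5788993/18933000 ≈ 0.30576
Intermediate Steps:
((-6343 - 9004) - 33868/375)/(-50488) = (-15347 - 33868*1/375)*(-1/50488) = (-15347 - 33868/375)*(-1/50488) = -5788993/375*(-1/50488) = 5788993/18933000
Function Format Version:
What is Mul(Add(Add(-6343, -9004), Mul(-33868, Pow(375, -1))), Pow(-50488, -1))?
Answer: Rational(5788993, 18933000) ≈ 0.30576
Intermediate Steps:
Mul(Add(Add(-6343, -9004), Mul(-33868, Pow(375, -1))), Pow(-50488, -1)) = Mul(Add(-15347, Mul(-33868, Rational(1, 375))), Rational(-1, 50488)) = Mul(Add(-15347, Rational(-33868, 375)), Rational(-1, 50488)) = Mul(Rational(-5788993, 375), Rational(-1, 50488)) = Rational(5788993, 18933000)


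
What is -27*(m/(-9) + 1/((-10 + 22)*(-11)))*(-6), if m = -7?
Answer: 2745/22 ≈ 124.77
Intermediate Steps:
-27*(m/(-9) + 1/((-10 + 22)*(-11)))*(-6) = -27*(-7/(-9) + 1/((-10 + 22)*(-11)))*(-6) = -27*(-7*(-⅑) - 1/11/12)*(-6) = -27*(7/9 + (1/12)*(-1/11))*(-6) = -27*(7/9 - 1/132)*(-6) = -27*305/396*(-6) = -915/44*(-6) = 2745/22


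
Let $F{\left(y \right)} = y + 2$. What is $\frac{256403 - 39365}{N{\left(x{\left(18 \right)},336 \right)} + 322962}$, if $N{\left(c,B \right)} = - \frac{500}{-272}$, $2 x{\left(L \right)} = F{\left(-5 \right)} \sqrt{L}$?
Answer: $\frac{14758584}{21961541} \approx 0.67202$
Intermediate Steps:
$F{\left(y \right)} = 2 + y$
$x{\left(L \right)} = - \frac{3 \sqrt{L}}{2}$ ($x{\left(L \right)} = \frac{\left(2 - 5\right) \sqrt{L}}{2} = \frac{\left(-3\right) \sqrt{L}}{2} = - \frac{3 \sqrt{L}}{2}$)
$N{\left(c,B \right)} = \frac{125}{68}$ ($N{\left(c,B \right)} = \left(-500\right) \left(- \frac{1}{272}\right) = \frac{125}{68}$)
$\frac{256403 - 39365}{N{\left(x{\left(18 \right)},336 \right)} + 322962} = \frac{256403 - 39365}{\frac{125}{68} + 322962} = \frac{217038}{\frac{21961541}{68}} = 217038 \cdot \frac{68}{21961541} = \frac{14758584}{21961541}$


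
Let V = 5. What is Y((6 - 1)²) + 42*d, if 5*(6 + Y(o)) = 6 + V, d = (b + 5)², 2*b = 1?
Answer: 12667/10 ≈ 1266.7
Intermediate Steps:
b = ½ (b = (½)*1 = ½ ≈ 0.50000)
d = 121/4 (d = (½ + 5)² = (11/2)² = 121/4 ≈ 30.250)
Y(o) = -19/5 (Y(o) = -6 + (6 + 5)/5 = -6 + (⅕)*11 = -6 + 11/5 = -19/5)
Y((6 - 1)²) + 42*d = -19/5 + 42*(121/4) = -19/5 + 2541/2 = 12667/10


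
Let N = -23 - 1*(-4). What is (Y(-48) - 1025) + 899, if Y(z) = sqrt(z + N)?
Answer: -126 + I*sqrt(67) ≈ -126.0 + 8.1853*I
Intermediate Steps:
N = -19 (N = -23 + 4 = -19)
Y(z) = sqrt(-19 + z) (Y(z) = sqrt(z - 19) = sqrt(-19 + z))
(Y(-48) - 1025) + 899 = (sqrt(-19 - 48) - 1025) + 899 = (sqrt(-67) - 1025) + 899 = (I*sqrt(67) - 1025) + 899 = (-1025 + I*sqrt(67)) + 899 = -126 + I*sqrt(67)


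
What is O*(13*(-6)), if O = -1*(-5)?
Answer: -390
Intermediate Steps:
O = 5
O*(13*(-6)) = 5*(13*(-6)) = 5*(-78) = -390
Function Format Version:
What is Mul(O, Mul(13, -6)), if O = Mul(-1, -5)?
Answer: -390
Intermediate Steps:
O = 5
Mul(O, Mul(13, -6)) = Mul(5, Mul(13, -6)) = Mul(5, -78) = -390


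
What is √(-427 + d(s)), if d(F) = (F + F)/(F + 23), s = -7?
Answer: I*√6846/4 ≈ 20.685*I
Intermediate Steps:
d(F) = 2*F/(23 + F) (d(F) = (2*F)/(23 + F) = 2*F/(23 + F))
√(-427 + d(s)) = √(-427 + 2*(-7)/(23 - 7)) = √(-427 + 2*(-7)/16) = √(-427 + 2*(-7)*(1/16)) = √(-427 - 7/8) = √(-3423/8) = I*√6846/4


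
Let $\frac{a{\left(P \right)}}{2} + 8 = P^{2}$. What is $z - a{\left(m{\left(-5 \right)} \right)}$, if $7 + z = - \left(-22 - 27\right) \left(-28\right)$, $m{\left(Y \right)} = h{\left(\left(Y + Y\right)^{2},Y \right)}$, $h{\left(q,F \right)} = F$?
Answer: $-1413$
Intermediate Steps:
$m{\left(Y \right)} = Y$
$a{\left(P \right)} = -16 + 2 P^{2}$
$z = -1379$ ($z = -7 - \left(-22 - 27\right) \left(-28\right) = -7 - \left(-49\right) \left(-28\right) = -7 - 1372 = -1379$)
$z - a{\left(m{\left(-5 \right)} \right)} = -1379 - \left(-16 + 2 \left(-5\right)^{2}\right) = -1379 - \left(-16 + 2 \cdot 25\right) = -1379 - \left(-16 + 50\right) = -1379 - 34 = -1413$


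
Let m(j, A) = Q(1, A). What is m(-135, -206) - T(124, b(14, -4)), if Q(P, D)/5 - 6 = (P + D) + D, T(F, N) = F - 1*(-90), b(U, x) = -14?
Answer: -2239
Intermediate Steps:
T(F, N) = 90 + F (T(F, N) = F + 90 = 90 + F)
Q(P, D) = 30 + 5*P + 10*D (Q(P, D) = 30 + 5*((P + D) + D) = 30 + 5*((D + P) + D) = 30 + 5*(P + 2*D) = 30 + (5*P + 10*D) = 30 + 5*P + 10*D)
m(j, A) = 35 + 10*A (m(j, A) = 30 + 5*1 + 10*A = 30 + 5 + 10*A = 35 + 10*A)
m(-135, -206) - T(124, b(14, -4)) = (35 + 10*(-206)) - (90 + 124) = (35 - 2060) - 1*214 = -2025 - 214 = -2239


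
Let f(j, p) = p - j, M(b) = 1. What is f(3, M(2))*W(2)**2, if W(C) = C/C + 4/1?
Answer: -50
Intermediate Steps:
W(C) = 5 (W(C) = 1 + 4*1 = 1 + 4 = 5)
f(3, M(2))*W(2)**2 = (1 - 1*3)*5**2 = (1 - 3)*25 = -2*25 = -50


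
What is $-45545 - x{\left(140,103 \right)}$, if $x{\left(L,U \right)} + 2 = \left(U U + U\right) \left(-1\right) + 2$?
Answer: $-34833$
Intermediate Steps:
$x{\left(L,U \right)} = - U - U^{2}$ ($x{\left(L,U \right)} = -2 + \left(\left(U U + U\right) \left(-1\right) + 2\right) = -2 + \left(\left(U^{2} + U\right) \left(-1\right) + 2\right) = -2 + \left(\left(U + U^{2}\right) \left(-1\right) + 2\right) = -2 - \left(-2 + U + U^{2}\right) = - U - U^{2}$)
$-45545 - x{\left(140,103 \right)} = -45545 - \left(-1\right) 103 \left(1 + 103\right) = -45545 - \left(-1\right) 103 \cdot 104 = -45545 - -10712 = -45545 + 10712 = -34833$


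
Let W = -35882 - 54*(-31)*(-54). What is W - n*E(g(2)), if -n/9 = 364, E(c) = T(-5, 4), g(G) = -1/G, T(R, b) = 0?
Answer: -126278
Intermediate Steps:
E(c) = 0
n = -3276 (n = -9*364 = -3276)
W = -126278 (W = -35882 - (-1674)*(-54) = -35882 - 1*90396 = -35882 - 90396 = -126278)
W - n*E(g(2)) = -126278 - (-3276)*0 = -126278 - 1*0 = -126278 + 0 = -126278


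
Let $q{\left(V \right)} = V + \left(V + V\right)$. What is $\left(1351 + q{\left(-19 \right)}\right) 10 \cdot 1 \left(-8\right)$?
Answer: $-103520$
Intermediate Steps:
$q{\left(V \right)} = 3 V$ ($q{\left(V \right)} = V + 2 V = 3 V$)
$\left(1351 + q{\left(-19 \right)}\right) 10 \cdot 1 \left(-8\right) = \left(1351 + 3 \left(-19\right)\right) 10 \cdot 1 \left(-8\right) = \left(1351 - 57\right) 10 \left(-8\right) = 1294 \left(-80\right) = -103520$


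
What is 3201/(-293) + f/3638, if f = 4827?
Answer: -10230927/1065934 ≈ -9.5981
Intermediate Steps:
3201/(-293) + f/3638 = 3201/(-293) + 4827/3638 = 3201*(-1/293) + 4827*(1/3638) = -3201/293 + 4827/3638 = -10230927/1065934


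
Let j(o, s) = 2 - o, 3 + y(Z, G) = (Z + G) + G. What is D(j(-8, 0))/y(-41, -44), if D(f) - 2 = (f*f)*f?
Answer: -167/22 ≈ -7.5909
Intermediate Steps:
y(Z, G) = -3 + Z + 2*G (y(Z, G) = -3 + ((Z + G) + G) = -3 + ((G + Z) + G) = -3 + (Z + 2*G) = -3 + Z + 2*G)
D(f) = 2 + f³ (D(f) = 2 + (f*f)*f = 2 + f²*f = 2 + f³)
D(j(-8, 0))/y(-41, -44) = (2 + (2 - 1*(-8))³)/(-3 - 41 + 2*(-44)) = (2 + (2 + 8)³)/(-3 - 41 - 88) = (2 + 10³)/(-132) = (2 + 1000)*(-1/132) = 1002*(-1/132) = -167/22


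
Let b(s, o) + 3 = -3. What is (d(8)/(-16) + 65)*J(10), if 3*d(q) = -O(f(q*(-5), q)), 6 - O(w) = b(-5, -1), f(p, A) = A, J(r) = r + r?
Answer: 1305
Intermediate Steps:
J(r) = 2*r
b(s, o) = -6 (b(s, o) = -3 - 3 = -6)
O(w) = 12 (O(w) = 6 - 1*(-6) = 6 + 6 = 12)
d(q) = -4 (d(q) = (-1*12)/3 = (⅓)*(-12) = -4)
(d(8)/(-16) + 65)*J(10) = (-4/(-16) + 65)*(2*10) = (-4*(-1/16) + 65)*20 = (¼ + 65)*20 = (261/4)*20 = 1305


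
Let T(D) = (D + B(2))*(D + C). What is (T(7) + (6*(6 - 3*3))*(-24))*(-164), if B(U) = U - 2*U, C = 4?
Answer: -79868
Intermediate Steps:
B(U) = -U
T(D) = (-2 + D)*(4 + D) (T(D) = (D - 1*2)*(D + 4) = (D - 2)*(4 + D) = (-2 + D)*(4 + D))
(T(7) + (6*(6 - 3*3))*(-24))*(-164) = ((-8 + 7² + 2*7) + (6*(6 - 3*3))*(-24))*(-164) = ((-8 + 49 + 14) + (6*(6 - 9))*(-24))*(-164) = (55 + (6*(-3))*(-24))*(-164) = (55 - 18*(-24))*(-164) = (55 + 432)*(-164) = 487*(-164) = -79868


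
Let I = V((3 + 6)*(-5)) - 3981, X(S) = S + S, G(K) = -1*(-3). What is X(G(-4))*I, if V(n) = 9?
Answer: -23832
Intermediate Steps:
G(K) = 3
X(S) = 2*S
I = -3972 (I = 9 - 3981 = -3972)
X(G(-4))*I = (2*3)*(-3972) = 6*(-3972) = -23832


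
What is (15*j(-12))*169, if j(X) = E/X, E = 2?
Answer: -845/2 ≈ -422.50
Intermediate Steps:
j(X) = 2/X
(15*j(-12))*169 = (15*(2/(-12)))*169 = (15*(2*(-1/12)))*169 = (15*(-⅙))*169 = -5/2*169 = -845/2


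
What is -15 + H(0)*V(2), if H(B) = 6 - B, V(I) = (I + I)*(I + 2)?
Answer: 81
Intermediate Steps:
V(I) = 2*I*(2 + I) (V(I) = (2*I)*(2 + I) = 2*I*(2 + I))
-15 + H(0)*V(2) = -15 + (6 - 1*0)*(2*2*(2 + 2)) = -15 + (6 + 0)*(2*2*4) = -15 + 6*16 = -15 + 96 = 81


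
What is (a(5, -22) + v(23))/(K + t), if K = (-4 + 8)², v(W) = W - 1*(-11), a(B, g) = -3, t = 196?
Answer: 31/212 ≈ 0.14623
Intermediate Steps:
v(W) = 11 + W (v(W) = W + 11 = 11 + W)
K = 16 (K = 4² = 16)
(a(5, -22) + v(23))/(K + t) = (-3 + (11 + 23))/(16 + 196) = (-3 + 34)/212 = 31*(1/212) = 31/212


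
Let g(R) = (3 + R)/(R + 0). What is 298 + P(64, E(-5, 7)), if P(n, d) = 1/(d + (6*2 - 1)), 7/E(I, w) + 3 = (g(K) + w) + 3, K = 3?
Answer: 31597/106 ≈ 298.08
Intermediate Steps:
g(R) = (3 + R)/R
E(I, w) = 7/(2 + w) (E(I, w) = 7/(-3 + (((3 + 3)/3 + w) + 3)) = 7/(-3 + (((⅓)*6 + w) + 3)) = 7/(-3 + ((2 + w) + 3)) = 7/(-3 + (5 + w)) = 7/(2 + w))
P(n, d) = 1/(11 + d) (P(n, d) = 1/(d + (12 - 1)) = 1/(d + 11) = 1/(11 + d))
298 + P(64, E(-5, 7)) = 298 + 1/(11 + 7/(2 + 7)) = 298 + 1/(11 + 7/9) = 298 + 1/(106/9) = 298 + 9/106 = 31597/106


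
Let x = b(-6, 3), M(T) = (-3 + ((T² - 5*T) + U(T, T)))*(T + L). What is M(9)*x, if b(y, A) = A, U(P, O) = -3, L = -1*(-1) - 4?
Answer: 540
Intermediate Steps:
L = -3 (L = 1 - 4 = -3)
M(T) = (-3 + T)*(-6 + T² - 5*T) (M(T) = (-3 + ((T² - 5*T) - 3))*(T - 3) = (-3 + (-3 + T² - 5*T))*(-3 + T) = (-6 + T² - 5*T)*(-3 + T) = (-3 + T)*(-6 + T² - 5*T))
x = 3
M(9)*x = (18 + 9³ - 8*9² + 9*9)*3 = (18 + 729 - 8*81 + 81)*3 = (18 + 729 - 648 + 81)*3 = 180*3 = 540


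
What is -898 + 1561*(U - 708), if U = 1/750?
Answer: -829562939/750 ≈ -1.1061e+6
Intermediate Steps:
U = 1/750 ≈ 0.0013333
-898 + 1561*(U - 708) = -898 + 1561*(1/750 - 708) = -898 + 1561*(-530999/750) = -898 - 828889439/750 = -829562939/750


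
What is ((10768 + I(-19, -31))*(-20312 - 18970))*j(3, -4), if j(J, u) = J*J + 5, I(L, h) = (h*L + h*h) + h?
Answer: -6757211076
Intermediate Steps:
I(L, h) = h + h² + L*h (I(L, h) = (L*h + h²) + h = (h² + L*h) + h = h + h² + L*h)
j(J, u) = 5 + J² (j(J, u) = J² + 5 = 5 + J²)
((10768 + I(-19, -31))*(-20312 - 18970))*j(3, -4) = ((10768 - 31*(1 - 19 - 31))*(-20312 - 18970))*(5 + 3²) = ((10768 - 31*(-49))*(-39282))*(5 + 9) = ((10768 + 1519)*(-39282))*14 = (12287*(-39282))*14 = -482657934*14 = -6757211076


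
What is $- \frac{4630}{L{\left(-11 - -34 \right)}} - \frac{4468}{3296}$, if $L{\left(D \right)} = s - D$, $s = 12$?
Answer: $\frac{3802833}{9064} \approx 419.55$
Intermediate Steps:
$L{\left(D \right)} = 12 - D$
$- \frac{4630}{L{\left(-11 - -34 \right)}} - \frac{4468}{3296} = - \frac{4630}{12 - \left(-11 - -34\right)} - \frac{4468}{3296} = - \frac{4630}{12 - \left(-11 + 34\right)} - \frac{1117}{824} = - \frac{4630}{12 - 23} - \frac{1117}{824} = - \frac{4630}{-11} - \frac{1117}{824} = \left(-4630\right) \left(- \frac{1}{11}\right) - \frac{1117}{824} = \frac{4630}{11} - \frac{1117}{824} = \frac{3802833}{9064}$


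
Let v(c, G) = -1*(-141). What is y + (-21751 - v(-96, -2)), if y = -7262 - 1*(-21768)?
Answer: -7386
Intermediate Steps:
v(c, G) = 141
y = 14506 (y = -7262 + 21768 = 14506)
y + (-21751 - v(-96, -2)) = 14506 + (-21751 - 1*141) = 14506 + (-21751 - 141) = 14506 - 21892 = -7386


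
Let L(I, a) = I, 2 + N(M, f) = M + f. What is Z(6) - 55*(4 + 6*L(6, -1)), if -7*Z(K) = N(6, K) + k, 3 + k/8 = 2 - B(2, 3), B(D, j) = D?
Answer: -2198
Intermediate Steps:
N(M, f) = -2 + M + f (N(M, f) = -2 + (M + f) = -2 + M + f)
k = -24 (k = -24 + 8*(2 - 1*2) = -24 + 8*(2 - 2) = -24 + 8*0 = -24 + 0 = -24)
Z(K) = 20/7 - K/7 (Z(K) = -((-2 + 6 + K) - 24)/7 = -((4 + K) - 24)/7 = -(-20 + K)/7 = 20/7 - K/7)
Z(6) - 55*(4 + 6*L(6, -1)) = (20/7 - ⅐*6) - 55*(4 + 6*6) = (20/7 - 6/7) - 55*(4 + 36) = 2 - 55*40 = 2 - 2200 = -2198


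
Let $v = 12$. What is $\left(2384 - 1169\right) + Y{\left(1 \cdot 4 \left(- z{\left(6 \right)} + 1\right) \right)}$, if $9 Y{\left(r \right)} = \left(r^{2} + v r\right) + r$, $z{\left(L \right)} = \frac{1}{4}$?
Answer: $\frac{3661}{3} \approx 1220.3$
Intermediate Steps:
$z{\left(L \right)} = \frac{1}{4}$
$Y{\left(r \right)} = \frac{r^{2}}{9} + \frac{13 r}{9}$ ($Y{\left(r \right)} = \frac{\left(r^{2} + 12 r\right) + r}{9} = \frac{r^{2} + 13 r}{9} = \frac{r^{2}}{9} + \frac{13 r}{9}$)
$\left(2384 - 1169\right) + Y{\left(1 \cdot 4 \left(- z{\left(6 \right)} + 1\right) \right)} = \left(2384 - 1169\right) + \frac{1 \cdot 4 \left(\left(-1\right) \frac{1}{4} + 1\right) \left(13 + 1 \cdot 4 \left(\left(-1\right) \frac{1}{4} + 1\right)\right)}{9} = \left(2384 - 1169\right) + \frac{4 \left(- \frac{1}{4} + 1\right) \left(13 + 4 \left(- \frac{1}{4} + 1\right)\right)}{9} = 1215 + \frac{4 \cdot \frac{3}{4} \left(13 + 4 \cdot \frac{3}{4}\right)}{9} = 1215 + \frac{1}{9} \cdot 3 \left(13 + 3\right) = 1215 + \frac{1}{9} \cdot 3 \cdot 16 = 1215 + \frac{16}{3} = \frac{3661}{3}$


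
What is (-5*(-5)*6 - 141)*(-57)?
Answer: -513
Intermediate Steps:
(-5*(-5)*6 - 141)*(-57) = (25*6 - 141)*(-57) = (150 - 141)*(-57) = 9*(-57) = -513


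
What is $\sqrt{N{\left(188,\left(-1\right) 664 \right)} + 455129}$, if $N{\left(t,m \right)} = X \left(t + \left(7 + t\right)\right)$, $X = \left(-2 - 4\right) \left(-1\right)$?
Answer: $\sqrt{457427} \approx 676.33$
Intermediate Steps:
$X = 6$ ($X = \left(-6\right) \left(-1\right) = 6$)
$N{\left(t,m \right)} = 42 + 12 t$ ($N{\left(t,m \right)} = 6 \left(t + \left(7 + t\right)\right) = 6 \left(7 + 2 t\right) = 42 + 12 t$)
$\sqrt{N{\left(188,\left(-1\right) 664 \right)} + 455129} = \sqrt{\left(42 + 12 \cdot 188\right) + 455129} = \sqrt{\left(42 + 2256\right) + 455129} = \sqrt{2298 + 455129} = \sqrt{457427}$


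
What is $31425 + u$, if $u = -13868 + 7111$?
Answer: $24668$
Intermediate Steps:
$u = -6757$
$31425 + u = 31425 - 6757 = 24668$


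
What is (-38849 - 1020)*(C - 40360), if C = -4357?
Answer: 1782822073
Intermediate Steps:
(-38849 - 1020)*(C - 40360) = (-38849 - 1020)*(-4357 - 40360) = -39869*(-44717) = 1782822073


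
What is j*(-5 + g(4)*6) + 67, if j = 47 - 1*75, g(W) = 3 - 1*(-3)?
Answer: -801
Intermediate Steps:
g(W) = 6 (g(W) = 3 + 3 = 6)
j = -28 (j = 47 - 75 = -28)
j*(-5 + g(4)*6) + 67 = -28*(-5 + 6*6) + 67 = -28*(-5 + 36) + 67 = -28*31 + 67 = -868 + 67 = -801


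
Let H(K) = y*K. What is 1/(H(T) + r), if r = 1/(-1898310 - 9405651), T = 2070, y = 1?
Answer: 11303961/23399199269 ≈ 0.00048309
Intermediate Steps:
H(K) = K (H(K) = 1*K = K)
r = -1/11303961 (r = 1/(-11303961) = -1/11303961 ≈ -8.8465e-8)
1/(H(T) + r) = 1/(2070 - 1/11303961) = 1/(23399199269/11303961) = 11303961/23399199269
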